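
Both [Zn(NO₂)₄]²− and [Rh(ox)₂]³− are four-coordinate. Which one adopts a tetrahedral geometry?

For [Zn(NO₂)₄]²−: Ligand charges: each nitro (N-bound nitrite) is −1. With an overall charge of −2 the zinc centre must be in the +2 oxidation state. Zinc is a group-12 element; Zn(II) is therefore d¹⁰. A d¹⁰ ion has no crystal-field stabilisation preference between square planar and tetrahedral, so four ligands adopt the sterically favoured tetrahedral geometry. → tetrahedral.
For [Rh(ox)₂]³−: Each oxalate is −2; balancing the −3 overall charge requires Rh(I). Rhodium is a group-9 element; Rh(I) is therefore d⁸. A 4d d⁸ ion has a large crystal-field splitting; square planar leaves the high-energy d_{x²−y²} orbital empty and maximises CFSE. → square planar.

[Zn(NO₂)₄]²−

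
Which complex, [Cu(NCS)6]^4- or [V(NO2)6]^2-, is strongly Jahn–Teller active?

[Cu(NCS)6]^4-

[Cu(NCS)6]^4-: Ligand charges: each isothiocyanate is −1. With an overall charge of −4 the copper centre must be in the +2 oxidation state. Copper is a group-11 element; Cu(II) is therefore d⁹. The t₂g⁶e_g³ configuration has an unevenly filled e_g set; the Jahn–Teller theorem predicts a tetragonal distortion (typically axial elongation) to lift the degeneracy.
[V(NO2)6]^2-: Each nitro (N-bound nitrite) is −1; balancing the −2 overall charge requires V(IV). V sits in group 5, so the d-electron count is 5 − 4 = 1. The d¹ configuration leaves the e_g set evenly filled (or empty) — no strong Jahn–Teller driving force.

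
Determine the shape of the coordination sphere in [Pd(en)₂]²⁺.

square planar

Ligand charges: ethylenediamine is neutral. With an overall charge of +2 the palladium centre must be in the +2 oxidation state.
Group 10 minus oxidation state 2 gives a d⁸ configuration.
Counting donor atoms: 2×ethylenediamine (bidentate) → 4 donors. Coordination number = 4.
A 4d d⁸ ion has a large crystal-field splitting; square planar leaves the high-energy d_{x²−y²} orbital empty and maximises CFSE.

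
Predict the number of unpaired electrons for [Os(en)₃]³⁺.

Ethylenediamine is neutral; balancing the +3 overall charge requires Os(III).
Group 8 minus oxidation state 3 gives a d⁵ configuration.
Counting donor atoms: 3×ethylenediamine (bidentate) → 6 donors. Coordination number = 6.
The spin state decides the count: a 5d ion has a large Δₒ and is invariably low-spin.
An octahedral low-spin d⁵ ion is t₂g⁵e_g⁰, giving 1 unpaired electron.

1 unpaired electron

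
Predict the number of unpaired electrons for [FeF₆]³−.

5

Ligand charges: each fluoride is −1. With an overall charge of −3 the iron centre must be in the +3 oxidation state.
Fe sits in group 8, so the d-electron count is 8 − 3 = 5.
The spin state decides the count: Fluoride is a weak-field ligand for a first-row metal, so the complex is high-spin.
An octahedral high-spin d⁵ ion is t₂g³e_g², giving 5 unpaired electrons.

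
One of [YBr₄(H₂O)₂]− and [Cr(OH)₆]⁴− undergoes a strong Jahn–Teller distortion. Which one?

[YBr₄(H₂O)₂]−: Each bromide is −1; water is neutral; balancing the −1 overall charge requires Y(III). Group 3 minus oxidation state 3 gives a d⁰ configuration. The d⁰ configuration leaves the e_g set evenly filled (or empty) — no strong Jahn–Teller driving force.
[Cr(OH)₆]⁴−: Each hydroxide is −1; balancing the −4 overall charge requires Cr(II). Cr sits in group 6, so the d-electron count is 6 − 2 = 4. Hydroxide is a weak-field ligand for a first-row metal, so the complex is high-spin. The t₂g³e_g¹ (high-spin) configuration has an unevenly filled e_g set; the Jahn–Teller theorem predicts a tetragonal distortion (typically axial elongation) to lift the degeneracy.

[Cr(OH)₆]⁴−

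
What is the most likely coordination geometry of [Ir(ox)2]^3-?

Ligand charges: each oxalate is −2. With an overall charge of −3 the iridium centre must be in the +1 oxidation state.
Iridium is a group-9 element; Ir(I) is therefore d⁸.
Counting donor atoms: 2×oxalate (bidentate) → 4 donors. Coordination number = 4.
A 5d d⁸ ion has a large crystal-field splitting; square planar leaves the high-energy d_{x²−y²} orbital empty and maximises CFSE.

square planar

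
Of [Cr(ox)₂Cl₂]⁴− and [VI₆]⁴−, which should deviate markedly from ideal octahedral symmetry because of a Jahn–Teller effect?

[Cr(ox)₂Cl₂]⁴−

[Cr(ox)₂Cl₂]⁴−: Ligand charges: each oxalate is −2; each chloride is −1. With an overall charge of −4 the chromium centre must be in the +2 oxidation state. Chromium is a group-6 element; Cr(II) is therefore d⁴. Chloride and oxalate are weak-field ligands for a first-row metal, so the complex is high-spin. The t₂g³e_g¹ (high-spin) configuration has an unevenly filled e_g set; the Jahn–Teller theorem predicts a tetragonal distortion (typically axial elongation) to lift the degeneracy.
[VI₆]⁴−: Each iodide is −1; balancing the −4 overall charge requires V(II). Group 5 minus oxidation state 2 gives a d³ configuration. The d³ configuration leaves the e_g set evenly filled (or empty) — no strong Jahn–Teller driving force.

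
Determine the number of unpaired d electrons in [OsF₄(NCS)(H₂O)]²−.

Summing ligand charges against the −2 overall charge gives an oxidation state of +3 for osmium.
Group 8 minus oxidation state 3 gives a d⁵ configuration.
The spin state decides the count: a 5d ion has a large Δₒ and is invariably low-spin.
An octahedral low-spin d⁵ ion is t₂g⁵e_g⁰, giving 1 unpaired electron.

1 unpaired electron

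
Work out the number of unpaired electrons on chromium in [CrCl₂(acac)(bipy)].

3 unpaired electrons

Ligand charges: each chloride is −1; each acetylacetonate is −1; 2,2′-bipyridine is neutral. With an overall charge of 0 the chromium centre must be in the +3 oxidation state.
Group 6 minus oxidation state 3 gives a d³ configuration.
Counting donor atoms: 2×chloride (monodentate) → 2 donors; 1×acetylacetonate (bidentate) → 2 donors; 1×2,2′-bipyridine (bidentate) → 2 donors. Coordination number = 6.
In an octahedral field the d³ configuration is t₂g³e_g⁰ (only one arrangement possible), giving 3 unpaired electrons.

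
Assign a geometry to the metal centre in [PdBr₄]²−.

Summing ligand charges against the −2 overall charge gives an oxidation state of +2 for palladium.
Pd sits in group 10, so the d-electron count is 10 − 2 = 8.
With 4 monodentate ligands the coordination number is 4.
A 4d d⁸ ion has a large crystal-field splitting; square planar leaves the high-energy d_{x²−y²} orbital empty and maximises CFSE.

square planar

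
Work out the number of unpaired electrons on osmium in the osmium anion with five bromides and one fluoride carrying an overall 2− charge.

Each bromide is −1; each fluoride is −1; balancing the −2 overall charge requires Os(IV).
Os sits in group 8, so the d-electron count is 8 − 4 = 4.
The spin state decides the count: a 5d ion has a large Δₒ and is invariably low-spin.
An octahedral low-spin d⁴ ion is t₂g⁴e_g⁰, giving 2 unpaired electrons.

2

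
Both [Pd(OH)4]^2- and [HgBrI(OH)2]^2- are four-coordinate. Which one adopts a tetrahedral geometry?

[HgBrI(OH)2]^2-

For [Pd(OH)4]^2-: Summing ligand charges against the −2 overall charge gives an oxidation state of +2 for palladium. Group 10 minus oxidation state 2 gives a d⁸ configuration. A 4d d⁸ ion has a large crystal-field splitting; square planar leaves the high-energy d_{x²−y²} orbital empty and maximises CFSE. → square planar.
For [HgBrI(OH)2]^2-: Summing ligand charges against the −2 overall charge gives an oxidation state of +2 for mercury. Mercury is a group-12 element; Hg(II) is therefore d¹⁰. A d¹⁰ ion has no crystal-field stabilisation preference between square planar and tetrahedral, so four ligands adopt the sterically favoured tetrahedral geometry. → tetrahedral.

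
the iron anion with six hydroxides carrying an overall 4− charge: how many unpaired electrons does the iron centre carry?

4

Summing ligand charges against the −4 overall charge gives an oxidation state of +2 for iron.
Fe sits in group 8, so the d-electron count is 8 − 2 = 6.
The spin state decides the count: Hydroxide is a weak-field ligand for a first-row metal, so the complex is high-spin.
An octahedral high-spin d⁶ ion is t₂g⁴e_g², giving 4 unpaired electrons.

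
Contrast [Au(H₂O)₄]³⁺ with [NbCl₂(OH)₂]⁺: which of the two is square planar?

[Au(H₂O)₄]³⁺

For [Au(H₂O)₄]³⁺: Summing ligand charges against the +3 overall charge gives an oxidation state of +3 for gold. Group 11 minus oxidation state 3 gives a d⁸ configuration. A 5d d⁸ ion has a large crystal-field splitting; square planar leaves the high-energy d_{x²−y²} orbital empty and maximises CFSE. → square planar.
For [NbCl₂(OH)₂]⁺: Summing ligand charges against the +1 overall charge gives an oxidation state of +5 for niobium. Nb sits in group 5, so the d-electron count is 5 − 5 = 0. A d⁰ ion has no crystal-field stabilisation preference between square planar and tetrahedral, so four ligands adopt the sterically favoured tetrahedral geometry. → tetrahedral.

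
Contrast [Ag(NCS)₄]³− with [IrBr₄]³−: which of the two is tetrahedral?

[Ag(NCS)₄]³−

For [Ag(NCS)₄]³−: Ligand charges: each isothiocyanate is −1. With an overall charge of −3 the silver centre must be in the +1 oxidation state. Ag sits in group 11, so the d-electron count is 11 − 1 = 10. A d¹⁰ ion has no crystal-field stabilisation preference between square planar and tetrahedral, so four ligands adopt the sterically favoured tetrahedral geometry. → tetrahedral.
For [IrBr₄]³−: Each bromide is −1; balancing the −3 overall charge requires Ir(I). Iridium is a group-9 element; Ir(I) is therefore d⁸. A 5d d⁸ ion has a large crystal-field splitting; square planar leaves the high-energy d_{x²−y²} orbital empty and maximises CFSE. → square planar.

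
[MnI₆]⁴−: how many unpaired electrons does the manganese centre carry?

Each iodide is −1; balancing the −4 overall charge requires Mn(II).
Group 7 minus oxidation state 2 gives a d⁵ configuration.
The spin state decides the count: Iodide is a weak-field ligand for a first-row metal, so the complex is high-spin.
An octahedral high-spin d⁵ ion is t₂g³e_g², giving 5 unpaired electrons.

5 unpaired electrons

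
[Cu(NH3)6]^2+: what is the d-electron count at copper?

Summing ligand charges against the +2 overall charge gives an oxidation state of +2 for copper.
Copper is a group-11 element; Cu(II) is therefore d⁹.

d⁹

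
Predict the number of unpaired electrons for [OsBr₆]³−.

1

Each bromide is −1; balancing the −3 overall charge requires Os(III).
Group 8 minus oxidation state 3 gives a d⁵ configuration.
The spin state decides the count: a 5d ion has a large Δₒ and is invariably low-spin.
An octahedral low-spin d⁵ ion is t₂g⁵e_g⁰, giving 1 unpaired electron.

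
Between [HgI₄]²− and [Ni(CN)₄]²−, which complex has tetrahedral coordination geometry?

[HgI₄]²−

For [HgI₄]²−: Summing ligand charges against the −2 overall charge gives an oxidation state of +2 for mercury. Group 12 minus oxidation state 2 gives a d¹⁰ configuration. A d¹⁰ ion has no crystal-field stabilisation preference between square planar and tetrahedral, so four ligands adopt the sterically favoured tetrahedral geometry. → tetrahedral.
For [Ni(CN)₄]²−: Ligand charges: each cyanide is −1. With an overall charge of −2 the nickel centre must be in the +2 oxidation state. Group 10 minus oxidation state 2 gives a d⁸ configuration. Cyanide is a strong-field ligand (high in the spectrochemical series). A 3d d⁸ ion with strong-field ligands gains enough CFSE to favour square planar over tetrahedral. → square planar.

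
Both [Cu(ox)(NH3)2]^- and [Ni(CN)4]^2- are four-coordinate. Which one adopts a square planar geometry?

For [Cu(ox)(NH3)2]^-: Summing ligand charges against the −1 overall charge gives an oxidation state of +1 for copper. Copper is a group-11 element; Cu(I) is therefore d¹⁰. A d¹⁰ ion has no crystal-field stabilisation preference between square planar and tetrahedral, so four ligands adopt the sterically favoured tetrahedral geometry. → tetrahedral.
For [Ni(CN)4]^2-: Each cyanide is −1; balancing the −2 overall charge requires Ni(II). Group 10 minus oxidation state 2 gives a d⁸ configuration. Cyanide is a strong-field ligand (high in the spectrochemical series). A 3d d⁸ ion with strong-field ligands gains enough CFSE to favour square planar over tetrahedral. → square planar.

[Ni(CN)4]^2-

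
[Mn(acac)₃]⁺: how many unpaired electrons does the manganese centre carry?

Ligand charges: each acetylacetonate is −1. With an overall charge of +1 the manganese centre must be in the +4 oxidation state.
Mn sits in group 7, so the d-electron count is 7 − 4 = 3.
Counting donor atoms: 3×acetylacetonate (bidentate) → 6 donors. Coordination number = 6.
In an octahedral field the d³ configuration is t₂g³e_g⁰ (only one arrangement possible), giving 3 unpaired electrons.

3 unpaired electrons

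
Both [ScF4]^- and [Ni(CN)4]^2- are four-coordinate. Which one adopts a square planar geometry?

For [ScF4]^-: Each fluoride is −1; balancing the −1 overall charge requires Sc(III). Scandium is a group-3 element; Sc(III) is therefore d⁰. A d⁰ ion has no crystal-field stabilisation preference between square planar and tetrahedral, so four ligands adopt the sterically favoured tetrahedral geometry. → tetrahedral.
For [Ni(CN)4]^2-: Ligand charges: each cyanide is −1. With an overall charge of −2 the nickel centre must be in the +2 oxidation state. Group 10 minus oxidation state 2 gives a d⁸ configuration. Cyanide is a strong-field ligand (high in the spectrochemical series). A 3d d⁸ ion with strong-field ligands gains enough CFSE to favour square planar over tetrahedral. → square planar.

[Ni(CN)4]^2-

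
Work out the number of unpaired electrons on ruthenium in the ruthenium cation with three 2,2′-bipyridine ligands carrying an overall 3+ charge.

2,2′-bipyridine is neutral; balancing the +3 overall charge requires Ru(III).
Ru sits in group 8, so the d-electron count is 8 − 3 = 5.
Counting donor atoms: 3×2,2′-bipyridine (bidentate) → 6 donors. Coordination number = 6.
The spin state decides the count: a 4d ion has a large Δₒ and is invariably low-spin.
An octahedral low-spin d⁵ ion is t₂g⁵e_g⁰, giving 1 unpaired electron.

1 unpaired electron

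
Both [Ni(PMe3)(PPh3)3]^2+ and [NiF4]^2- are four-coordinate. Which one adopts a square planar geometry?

[Ni(PMe3)(PPh3)3]^2+

For [Ni(PMe3)(PPh3)3]^2+: Ligand charges: trimethylphosphine is neutral; triphenylphosphine is neutral. With an overall charge of +2 the nickel centre must be in the +2 oxidation state. Group 10 minus oxidation state 2 gives a d⁸ configuration. Trimethylphosphine and triphenylphosphine are strong-field ligands (high in the spectrochemical series). A 3d d⁸ ion with strong-field ligands gains enough CFSE to favour square planar over tetrahedral. → square planar.
For [NiF4]^2-: Summing ligand charges against the −2 overall charge gives an oxidation state of +2 for nickel. Group 10 minus oxidation state 2 gives a d⁸ configuration. Fluoride is a weak-field ligand. With weak-field ligands the CFSE gain from square planar is small, so a 3d d⁸ ion takes the sterically preferred tetrahedral geometry. → tetrahedral.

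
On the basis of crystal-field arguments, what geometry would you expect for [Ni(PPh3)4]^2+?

square planar

Ligand charges: triphenylphosphine is neutral. With an overall charge of +2 the nickel centre must be in the +2 oxidation state.
Ni sits in group 10, so the d-electron count is 10 − 2 = 8.
With 4 monodentate ligands the coordination number is 4.
Triphenylphosphine is a strong-field ligand (high in the spectrochemical series).
A 3d d⁸ ion with strong-field ligands gains enough CFSE to favour square planar over tetrahedral.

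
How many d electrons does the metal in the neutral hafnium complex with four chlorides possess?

d⁰

Each chloride is −1; balancing the 0 overall charge requires Hf(IV).
Hafnium is a group-4 element; Hf(IV) is therefore d⁰.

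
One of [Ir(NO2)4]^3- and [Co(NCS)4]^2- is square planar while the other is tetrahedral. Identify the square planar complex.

[Ir(NO2)4]^3-

For [Ir(NO2)4]^3-: Ligand charges: each nitro (N-bound nitrite) is −1. With an overall charge of −3 the iridium centre must be in the +1 oxidation state. Ir sits in group 9, so the d-electron count is 9 − 1 = 8. A 5d d⁸ ion has a large crystal-field splitting; square planar leaves the high-energy d_{x²−y²} orbital empty and maximises CFSE. → square planar.
For [Co(NCS)4]^2-: Summing ligand charges against the −2 overall charge gives an oxidation state of +2 for cobalt. Group 9 minus oxidation state 2 gives a d⁷ configuration. For a high-spin 3d d⁷ ion with weak-field ligands the small Δₜ gives little square-planar CFSE advantage, so four ligands adopt the sterically favoured tetrahedral geometry. → tetrahedral.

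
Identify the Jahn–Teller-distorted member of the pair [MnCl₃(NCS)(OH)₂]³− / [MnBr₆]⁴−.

[MnCl₃(NCS)(OH)₂]³−: Each chloride is −1; each isothiocyanate is −1; each hydroxide is −1; balancing the −3 overall charge requires Mn(III). Group 7 minus oxidation state 3 gives a d⁴ configuration. Chloride, hydroxide, and isothiocyanate are weak-field ligands for a first-row metal, so the complex is high-spin. The t₂g³e_g¹ (high-spin) configuration has an unevenly filled e_g set; the Jahn–Teller theorem predicts a tetragonal distortion (typically axial elongation) to lift the degeneracy.
[MnBr₆]⁴−: Ligand charges: each bromide is −1. With an overall charge of −4 the manganese centre must be in the +2 oxidation state. Mn sits in group 7, so the d-electron count is 7 − 2 = 5. Bromide is a weak-field ligand for a first-row metal, so the complex is high-spin. The d⁵ configuration leaves the e_g set evenly filled (or empty) — no strong Jahn–Teller driving force.

[MnCl₃(NCS)(OH)₂]³−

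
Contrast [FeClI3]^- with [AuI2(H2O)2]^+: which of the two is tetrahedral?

For [FeClI3]^-: Summing ligand charges against the −1 overall charge gives an oxidation state of +3 for iron. Fe sits in group 8, so the d-electron count is 8 − 3 = 5. A high-spin d⁵ ion has zero CFSE in either geometry, so four ligands adopt the sterically favoured tetrahedral geometry. → tetrahedral.
For [AuI2(H2O)2]^+: Summing ligand charges against the +1 overall charge gives an oxidation state of +3 for gold. Group 11 minus oxidation state 3 gives a d⁸ configuration. A 5d d⁸ ion has a large crystal-field splitting; square planar leaves the high-energy d_{x²−y²} orbital empty and maximises CFSE. → square planar.

[FeClI3]^-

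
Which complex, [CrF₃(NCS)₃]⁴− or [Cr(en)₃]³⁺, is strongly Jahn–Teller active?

[CrF₃(NCS)₃]⁴−

[CrF₃(NCS)₃]⁴−: Each fluoride is −1; each isothiocyanate is −1; balancing the −4 overall charge requires Cr(II). Chromium is a group-6 element; Cr(II) is therefore d⁴. Fluoride and isothiocyanate are weak-field ligands for a first-row metal, so the complex is high-spin. The t₂g³e_g¹ (high-spin) configuration has an unevenly filled e_g set; the Jahn–Teller theorem predicts a tetragonal distortion (typically axial elongation) to lift the degeneracy.
[Cr(en)₃]³⁺: Ligand charges: ethylenediamine is neutral. With an overall charge of +3 the chromium centre must be in the +3 oxidation state. Chromium is a group-6 element; Cr(III) is therefore d³. The d³ configuration leaves the e_g set evenly filled (or empty) — no strong Jahn–Teller driving force.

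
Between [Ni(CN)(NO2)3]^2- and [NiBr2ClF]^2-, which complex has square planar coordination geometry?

[Ni(CN)(NO2)3]^2-

For [Ni(CN)(NO2)3]^2-: Summing ligand charges against the −2 overall charge gives an oxidation state of +2 for nickel. Nickel is a group-10 element; Ni(II) is therefore d⁸. Cyanide and nitro (N-bound nitrite) are strong-field ligands (high in the spectrochemical series). A 3d d⁸ ion with strong-field ligands gains enough CFSE to favour square planar over tetrahedral. → square planar.
For [NiBr2ClF]^2-: Summing ligand charges against the −2 overall charge gives an oxidation state of +2 for nickel. Nickel is a group-10 element; Ni(II) is therefore d⁸. Bromide, chloride, and fluoride are weak-field ligands. With weak-field ligands the CFSE gain from square planar is small, so a 3d d⁸ ion takes the sterically preferred tetrahedral geometry. → tetrahedral.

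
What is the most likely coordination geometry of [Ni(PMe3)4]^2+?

Trimethylphosphine is neutral; balancing the +2 overall charge requires Ni(II).
Nickel is a group-10 element; Ni(II) is therefore d⁸.
Coordination number: 4.
Trimethylphosphine is a strong-field ligand (high in the spectrochemical series).
A 3d d⁸ ion with strong-field ligands gains enough CFSE to favour square planar over tetrahedral.

square planar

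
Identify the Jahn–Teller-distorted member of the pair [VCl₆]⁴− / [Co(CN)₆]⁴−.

[VCl₆]⁴−: Ligand charges: each chloride is −1. With an overall charge of −4 the vanadium centre must be in the +2 oxidation state. Vanadium is a group-5 element; V(II) is therefore d³. The d³ configuration leaves the e_g set evenly filled (or empty) — no strong Jahn–Teller driving force.
[Co(CN)₆]⁴−: Each cyanide is −1; balancing the −4 overall charge requires Co(II). Group 9 minus oxidation state 2 gives a d⁷ configuration. Cyanide is a strong-field ligand (high in the spectrochemical series) for a first-row metal, so the complex is low-spin. The t₂g⁶e_g¹ (low-spin) configuration has an unevenly filled e_g set; the Jahn–Teller theorem predicts a tetragonal distortion (typically axial elongation) to lift the degeneracy.

[Co(CN)₆]⁴−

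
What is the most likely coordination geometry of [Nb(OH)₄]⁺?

tetrahedral

Each hydroxide is −1; balancing the +1 overall charge requires Nb(V).
Niobium is a group-5 element; Nb(V) is therefore d⁰.
With 4 monodentate ligands the coordination number is 4.
A d⁰ ion has no crystal-field stabilisation preference between square planar and tetrahedral, so four ligands adopt the sterically favoured tetrahedral geometry.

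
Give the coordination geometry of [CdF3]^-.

trigonal planar

Each fluoride is −1; balancing the −1 overall charge requires Cd(II).
Cd sits in group 12, so the d-electron count is 12 − 2 = 10.
With 3 monodentate ligands the coordination number is 3.
Three ligands around a d¹⁰ centre minimise repulsion in a trigonal-planar arrangement.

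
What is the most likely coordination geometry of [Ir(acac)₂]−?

Each acetylacetonate is −1; balancing the −1 overall charge requires Ir(I).
Ir sits in group 9, so the d-electron count is 9 − 1 = 8.
Counting donor atoms: 2×acetylacetonate (bidentate) → 4 donors. Coordination number = 4.
A 5d d⁸ ion has a large crystal-field splitting; square planar leaves the high-energy d_{x²−y²} orbital empty and maximises CFSE.

square planar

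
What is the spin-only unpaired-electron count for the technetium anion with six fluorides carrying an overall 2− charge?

Summing ligand charges against the −2 overall charge gives an oxidation state of +4 for technetium.
Tc sits in group 7, so the d-electron count is 7 − 4 = 3.
In an octahedral field the d³ configuration is t₂g³e_g⁰ (only one arrangement possible), giving 3 unpaired electrons.

3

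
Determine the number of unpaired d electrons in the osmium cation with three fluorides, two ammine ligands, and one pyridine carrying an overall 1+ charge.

Summing ligand charges against the +1 overall charge gives an oxidation state of +4 for osmium.
Os sits in group 8, so the d-electron count is 8 − 4 = 4.
The spin state decides the count: a 5d ion has a large Δₒ and is invariably low-spin.
An octahedral low-spin d⁴ ion is t₂g⁴e_g⁰, giving 2 unpaired electrons.

2 unpaired electrons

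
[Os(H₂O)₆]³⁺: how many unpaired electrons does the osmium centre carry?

1 unpaired electron

Ligand charges: water is neutral. With an overall charge of +3 the osmium centre must be in the +3 oxidation state.
Group 8 minus oxidation state 3 gives a d⁵ configuration.
The spin state decides the count: a 5d ion has a large Δₒ and is invariably low-spin.
An octahedral low-spin d⁵ ion is t₂g⁵e_g⁰, giving 1 unpaired electron.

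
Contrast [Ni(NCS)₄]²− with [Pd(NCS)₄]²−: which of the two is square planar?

[Pd(NCS)₄]²−

For [Ni(NCS)₄]²−: Ligand charges: each isothiocyanate is −1. With an overall charge of −2 the nickel centre must be in the +2 oxidation state. Ni sits in group 10, so the d-electron count is 10 − 2 = 8. Isothiocyanate is a weak-field ligand. With weak-field ligands the CFSE gain from square planar is small, so a 3d d⁸ ion takes the sterically preferred tetrahedral geometry. → tetrahedral.
For [Pd(NCS)₄]²−: Summing ligand charges against the −2 overall charge gives an oxidation state of +2 for palladium. Palladium is a group-10 element; Pd(II) is therefore d⁸. A 4d d⁸ ion has a large crystal-field splitting; square planar leaves the high-energy d_{x²−y²} orbital empty and maximises CFSE. → square planar.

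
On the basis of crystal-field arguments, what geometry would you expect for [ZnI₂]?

linear

Each iodide is −1; balancing the 0 overall charge requires Zn(II).
Zn sits in group 12, so the d-electron count is 12 − 2 = 10.
With 2 monodentate ligands the coordination number is 2.
A d¹⁰ ion with only two ligands adopts a linear arrangement (sp hybridisation; no CFSE preference).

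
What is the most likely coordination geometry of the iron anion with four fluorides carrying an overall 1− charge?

Summing ligand charges against the −1 overall charge gives an oxidation state of +3 for iron.
Group 8 minus oxidation state 3 gives a d⁵ configuration.
Coordination number: 4.
Fluoride is a weak-field ligand.
A high-spin d⁵ ion has zero CFSE in either geometry, so four ligands adopt the sterically favoured tetrahedral geometry.

tetrahedral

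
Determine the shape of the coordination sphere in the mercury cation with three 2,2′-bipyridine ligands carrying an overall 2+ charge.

2,2′-bipyridine is neutral; balancing the +2 overall charge requires Hg(II).
Group 12 minus oxidation state 2 gives a d¹⁰ configuration.
Counting donor atoms: 3×2,2′-bipyridine (bidentate) → 6 donors. Coordination number = 6.
Six donors around a single metal centre give an octahedral coordination sphere.

octahedral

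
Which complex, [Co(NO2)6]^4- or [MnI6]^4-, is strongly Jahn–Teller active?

[Co(NO2)6]^4-

[Co(NO2)6]^4-: Ligand charges: each nitro (N-bound nitrite) is −1. With an overall charge of −4 the cobalt centre must be in the +2 oxidation state. Cobalt is a group-9 element; Co(II) is therefore d⁷. Nitro (N-bound nitrite) is a strong-field ligand (high in the spectrochemical series) for a first-row metal, so the complex is low-spin. The t₂g⁶e_g¹ (low-spin) configuration has an unevenly filled e_g set; the Jahn–Teller theorem predicts a tetragonal distortion (typically axial elongation) to lift the degeneracy.
[MnI6]^4-: Summing ligand charges against the −4 overall charge gives an oxidation state of +2 for manganese. Mn sits in group 7, so the d-electron count is 7 − 2 = 5. Iodide is a weak-field ligand for a first-row metal, so the complex is high-spin. The d⁵ configuration leaves the e_g set evenly filled (or empty) — no strong Jahn–Teller driving force.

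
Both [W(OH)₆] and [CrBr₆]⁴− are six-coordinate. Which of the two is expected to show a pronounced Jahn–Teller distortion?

[W(OH)₆]: Summing ligand charges against the 0 overall charge gives an oxidation state of +6 for tungsten. W sits in group 6, so the d-electron count is 6 − 6 = 0. The d⁰ configuration leaves the e_g set evenly filled (or empty) — no strong Jahn–Teller driving force.
[CrBr₆]⁴−: Summing ligand charges against the −4 overall charge gives an oxidation state of +2 for chromium. Chromium is a group-6 element; Cr(II) is therefore d⁴. Bromide is a weak-field ligand for a first-row metal, so the complex is high-spin. The t₂g³e_g¹ (high-spin) configuration has an unevenly filled e_g set; the Jahn–Teller theorem predicts a tetragonal distortion (typically axial elongation) to lift the degeneracy.

[CrBr₆]⁴−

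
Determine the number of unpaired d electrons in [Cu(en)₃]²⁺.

1

Ligand charges: ethylenediamine is neutral. With an overall charge of +2 the copper centre must be in the +2 oxidation state.
Group 11 minus oxidation state 2 gives a d⁹ configuration.
Counting donor atoms: 3×ethylenediamine (bidentate) → 6 donors. Coordination number = 6.
In an octahedral field the d⁹ configuration is t₂g⁶e_g³ (only one arrangement possible), giving 1 unpaired electron.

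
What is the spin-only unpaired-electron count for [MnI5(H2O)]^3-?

5

Ligand charges: each iodide is −1; water is neutral. With an overall charge of −3 the manganese centre must be in the +2 oxidation state.
Group 7 minus oxidation state 2 gives a d⁵ configuration.
The spin state decides the count: Iodide is a weak-field ligand for a first-row metal, so the complex is high-spin.
An octahedral high-spin d⁵ ion is t₂g³e_g², giving 5 unpaired electrons.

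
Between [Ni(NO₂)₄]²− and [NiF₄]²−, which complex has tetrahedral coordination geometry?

For [Ni(NO₂)₄]²−: Each nitro (N-bound nitrite) is −1; balancing the −2 overall charge requires Ni(II). Group 10 minus oxidation state 2 gives a d⁸ configuration. Nitro (N-bound nitrite) is a strong-field ligand (high in the spectrochemical series). A 3d d⁸ ion with strong-field ligands gains enough CFSE to favour square planar over tetrahedral. → square planar.
For [NiF₄]²−: Ligand charges: each fluoride is −1. With an overall charge of −2 the nickel centre must be in the +2 oxidation state. Group 10 minus oxidation state 2 gives a d⁸ configuration. Fluoride is a weak-field ligand. With weak-field ligands the CFSE gain from square planar is small, so a 3d d⁸ ion takes the sterically preferred tetrahedral geometry. → tetrahedral.

[NiF₄]²−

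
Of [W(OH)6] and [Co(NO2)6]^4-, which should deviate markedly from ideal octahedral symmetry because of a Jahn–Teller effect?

[Co(NO2)6]^4-

[W(OH)6]: Summing ligand charges against the 0 overall charge gives an oxidation state of +6 for tungsten. W sits in group 6, so the d-electron count is 6 − 6 = 0. The d⁰ configuration leaves the e_g set evenly filled (or empty) — no strong Jahn–Teller driving force.
[Co(NO2)6]^4-: Each nitro (N-bound nitrite) is −1; balancing the −4 overall charge requires Co(II). Cobalt is a group-9 element; Co(II) is therefore d⁷. Nitro (N-bound nitrite) is a strong-field ligand (high in the spectrochemical series) for a first-row metal, so the complex is low-spin. The t₂g⁶e_g¹ (low-spin) configuration has an unevenly filled e_g set; the Jahn–Teller theorem predicts a tetragonal distortion (typically axial elongation) to lift the degeneracy.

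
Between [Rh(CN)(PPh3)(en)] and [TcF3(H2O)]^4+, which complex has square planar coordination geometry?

For [Rh(CN)(PPh3)(en)]: Each cyanide is −1; triphenylphosphine is neutral; ethylenediamine is neutral; balancing the 0 overall charge requires Rh(I). Rh sits in group 9, so the d-electron count is 9 − 1 = 8. A 4d d⁸ ion has a large crystal-field splitting; square planar leaves the high-energy d_{x²−y²} orbital empty and maximises CFSE. → square planar.
For [TcF3(H2O)]^4+: Ligand charges: each fluoride is −1; water is neutral. With an overall charge of +4 the technetium centre must be in the +7 oxidation state. Group 7 minus oxidation state 7 gives a d⁰ configuration. A d⁰ ion has no crystal-field stabilisation preference between square planar and tetrahedral, so four ligands adopt the sterically favoured tetrahedral geometry. → tetrahedral.

[Rh(CN)(PPh3)(en)]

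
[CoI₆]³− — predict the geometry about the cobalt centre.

octahedral

Ligand charges: each iodide is −1. With an overall charge of −3 the cobalt centre must be in the +3 oxidation state.
Co sits in group 9, so the d-electron count is 9 − 3 = 6.
With 6 monodentate ligands the coordination number is 6.
Six donors around a single metal centre give an octahedral coordination sphere.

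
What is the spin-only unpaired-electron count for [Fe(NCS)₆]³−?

Summing ligand charges against the −3 overall charge gives an oxidation state of +3 for iron.
Iron is a group-8 element; Fe(III) is therefore d⁵.
The spin state decides the count: Isothiocyanate is a weak-field ligand for a first-row metal, so the complex is high-spin.
An octahedral high-spin d⁵ ion is t₂g³e_g², giving 5 unpaired electrons.

5 unpaired electrons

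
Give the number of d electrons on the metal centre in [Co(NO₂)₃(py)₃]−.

Each nitro (N-bound nitrite) is −1; pyridine is neutral; balancing the −1 overall charge requires Co(II).
Co sits in group 9, so the d-electron count is 9 − 2 = 7.

d7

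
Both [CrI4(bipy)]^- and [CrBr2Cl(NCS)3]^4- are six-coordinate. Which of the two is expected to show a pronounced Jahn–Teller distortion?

[CrI4(bipy)]^-: Each iodide is −1; 2,2′-bipyridine is neutral; balancing the −1 overall charge requires Cr(III). Group 6 minus oxidation state 3 gives a d³ configuration. The d³ configuration leaves the e_g set evenly filled (or empty) — no strong Jahn–Teller driving force.
[CrBr2Cl(NCS)3]^4-: Each bromide is −1; each chloride is −1; each isothiocyanate is −1; balancing the −4 overall charge requires Cr(II). Group 6 minus oxidation state 2 gives a d⁴ configuration. Bromide, chloride, and isothiocyanate are weak-field ligands for a first-row metal, so the complex is high-spin. The t₂g³e_g¹ (high-spin) configuration has an unevenly filled e_g set; the Jahn–Teller theorem predicts a tetragonal distortion (typically axial elongation) to lift the degeneracy.

[CrBr2Cl(NCS)3]^4-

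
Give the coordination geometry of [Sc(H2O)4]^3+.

tetrahedral

Water is neutral; balancing the +3 overall charge requires Sc(III).
Sc sits in group 3, so the d-electron count is 3 − 3 = 0.
With 4 monodentate ligands the coordination number is 4.
A d⁰ ion has no crystal-field stabilisation preference between square planar and tetrahedral, so four ligands adopt the sterically favoured tetrahedral geometry.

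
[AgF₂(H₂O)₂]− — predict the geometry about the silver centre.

tetrahedral

Ligand charges: each fluoride is −1; water is neutral. With an overall charge of −1 the silver centre must be in the +1 oxidation state.
Ag sits in group 11, so the d-electron count is 11 − 1 = 10.
Coordination number: 4.
A d¹⁰ ion has no crystal-field stabilisation preference between square planar and tetrahedral, so four ligands adopt the sterically favoured tetrahedral geometry.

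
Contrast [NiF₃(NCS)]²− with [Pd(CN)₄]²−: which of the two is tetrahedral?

For [NiF₃(NCS)]²−: Each fluoride is −1; each isothiocyanate is −1; balancing the −2 overall charge requires Ni(II). Group 10 minus oxidation state 2 gives a d⁸ configuration. Fluoride and isothiocyanate are weak-field ligands. With weak-field ligands the CFSE gain from square planar is small, so a 3d d⁸ ion takes the sterically preferred tetrahedral geometry. → tetrahedral.
For [Pd(CN)₄]²−: Ligand charges: each cyanide is −1. With an overall charge of −2 the palladium centre must be in the +2 oxidation state. Group 10 minus oxidation state 2 gives a d⁸ configuration. A 4d d⁸ ion has a large crystal-field splitting; square planar leaves the high-energy d_{x²−y²} orbital empty and maximises CFSE. → square planar.

[NiF₃(NCS)]²−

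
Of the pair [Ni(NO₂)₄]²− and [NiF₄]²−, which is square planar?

[Ni(NO₂)₄]²−

For [Ni(NO₂)₄]²−: Each nitro (N-bound nitrite) is −1; balancing the −2 overall charge requires Ni(II). Group 10 minus oxidation state 2 gives a d⁸ configuration. Nitro (N-bound nitrite) is a strong-field ligand (high in the spectrochemical series). A 3d d⁸ ion with strong-field ligands gains enough CFSE to favour square planar over tetrahedral. → square planar.
For [NiF₄]²−: Each fluoride is −1; balancing the −2 overall charge requires Ni(II). Nickel is a group-10 element; Ni(II) is therefore d⁸. Fluoride is a weak-field ligand. With weak-field ligands the CFSE gain from square planar is small, so a 3d d⁸ ion takes the sterically preferred tetrahedral geometry. → tetrahedral.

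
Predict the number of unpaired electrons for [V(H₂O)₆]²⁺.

3 unpaired electrons

Ligand charges: water is neutral. With an overall charge of +2 the vanadium centre must be in the +2 oxidation state.
V sits in group 5, so the d-electron count is 5 − 2 = 3.
In an octahedral field the d³ configuration is t₂g³e_g⁰ (only one arrangement possible), giving 3 unpaired electrons.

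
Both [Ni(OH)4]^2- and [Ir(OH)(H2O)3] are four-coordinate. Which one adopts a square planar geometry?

[Ir(OH)(H2O)3]

For [Ni(OH)4]^2-: Each hydroxide is −1; balancing the −2 overall charge requires Ni(II). Nickel is a group-10 element; Ni(II) is therefore d⁸. Hydroxide is a weak-field ligand. With weak-field ligands the CFSE gain from square planar is small, so a 3d d⁸ ion takes the sterically preferred tetrahedral geometry. → tetrahedral.
For [Ir(OH)(H2O)3]: Each hydroxide is −1; water is neutral; balancing the 0 overall charge requires Ir(I). Group 9 minus oxidation state 1 gives a d⁸ configuration. A 5d d⁸ ion has a large crystal-field splitting; square planar leaves the high-energy d_{x²−y²} orbital empty and maximises CFSE. → square planar.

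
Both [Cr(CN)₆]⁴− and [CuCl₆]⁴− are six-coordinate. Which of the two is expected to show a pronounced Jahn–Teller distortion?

[Cr(CN)₆]⁴−: Each cyanide is −1; balancing the −4 overall charge requires Cr(II). Chromium is a group-6 element; Cr(II) is therefore d⁴. Cyanide is a strong-field ligand (high in the spectrochemical series) for a first-row metal, so the complex is low-spin. The d⁴ configuration leaves the e_g set evenly filled (or empty) — no strong Jahn–Teller driving force.
[CuCl₆]⁴−: Each chloride is −1; balancing the −4 overall charge requires Cu(II). Cu sits in group 11, so the d-electron count is 11 − 2 = 9. The t₂g⁶e_g³ configuration has an unevenly filled e_g set; the Jahn–Teller theorem predicts a tetragonal distortion (typically axial elongation) to lift the degeneracy.

[CuCl₆]⁴−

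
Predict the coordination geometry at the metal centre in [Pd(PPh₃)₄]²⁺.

Triphenylphosphine is neutral; balancing the +2 overall charge requires Pd(II).
Pd sits in group 10, so the d-electron count is 10 − 2 = 8.
With 4 monodentate ligands the coordination number is 4.
A 4d d⁸ ion has a large crystal-field splitting; square planar leaves the high-energy d_{x²−y²} orbital empty and maximises CFSE.

square planar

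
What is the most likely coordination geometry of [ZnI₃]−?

trigonal planar

Summing ligand charges against the −1 overall charge gives an oxidation state of +2 for zinc.
Group 12 minus oxidation state 2 gives a d¹⁰ configuration.
With 3 monodentate ligands the coordination number is 3.
Three ligands around a d¹⁰ centre minimise repulsion in a trigonal-planar arrangement.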